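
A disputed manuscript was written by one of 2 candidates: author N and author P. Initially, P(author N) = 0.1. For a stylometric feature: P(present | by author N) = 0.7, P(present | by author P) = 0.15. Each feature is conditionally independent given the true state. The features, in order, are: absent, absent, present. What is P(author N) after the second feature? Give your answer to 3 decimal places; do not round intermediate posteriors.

Each posterior becomes the prior for the next update.
After 'absent': P(author N) = 0.3·0.1000 / (0.3·0.1000 + 0.85·0.9000) ≈ 0.0377
After 'absent': P(author N) = 0.3·0.0377 / (0.3·0.0377 + 0.85·0.9623) ≈ 0.0137

0.014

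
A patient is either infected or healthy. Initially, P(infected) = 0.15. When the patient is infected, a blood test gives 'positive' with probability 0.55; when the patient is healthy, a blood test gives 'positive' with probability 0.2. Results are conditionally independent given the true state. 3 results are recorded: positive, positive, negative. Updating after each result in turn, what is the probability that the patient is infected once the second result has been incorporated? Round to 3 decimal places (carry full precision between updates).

After 'positive': P(infected) = 0.55·0.1500 / (0.55·0.1500 + 0.2·0.8500) ≈ 0.3267
After 'positive': P(infected) = 0.55·0.3267 / (0.55·0.3267 + 0.2·0.6733) ≈ 0.5717

0.572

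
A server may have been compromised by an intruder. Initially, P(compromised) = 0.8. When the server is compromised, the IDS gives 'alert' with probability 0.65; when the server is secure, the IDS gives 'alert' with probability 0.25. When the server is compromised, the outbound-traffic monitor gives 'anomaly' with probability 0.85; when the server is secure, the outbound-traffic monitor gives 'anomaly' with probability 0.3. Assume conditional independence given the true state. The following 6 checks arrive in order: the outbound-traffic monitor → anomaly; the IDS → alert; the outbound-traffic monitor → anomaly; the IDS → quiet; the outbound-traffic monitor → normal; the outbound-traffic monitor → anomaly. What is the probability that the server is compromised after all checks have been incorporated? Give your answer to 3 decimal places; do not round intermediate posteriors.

0.959

After the outbound-traffic monitor='anomaly': P(compromised) = 0.85·0.8000 / (0.85·0.8000 + 0.3·0.2000) ≈ 0.9189
After the IDS='alert': P(compromised) = 0.65·0.9189 / (0.65·0.9189 + 0.25·0.0811) ≈ 0.9672
After the outbound-traffic monitor='anomaly': P(compromised) = 0.85·0.9672 / (0.85·0.9672 + 0.3·0.0328) ≈ 0.9882
After the IDS='quiet': P(compromised) = 0.35·0.9882 / (0.35·0.9882 + 0.75·0.0118) ≈ 0.9750
After the outbound-traffic monitor='normal': P(compromised) = 0.15·0.9750 / (0.15·0.9750 + 0.7·0.0250) ≈ 0.8930
After the outbound-traffic monitor='anomaly': P(compromised) = 0.85·0.8930 / (0.85·0.8930 + 0.3·0.1070) ≈ 0.9594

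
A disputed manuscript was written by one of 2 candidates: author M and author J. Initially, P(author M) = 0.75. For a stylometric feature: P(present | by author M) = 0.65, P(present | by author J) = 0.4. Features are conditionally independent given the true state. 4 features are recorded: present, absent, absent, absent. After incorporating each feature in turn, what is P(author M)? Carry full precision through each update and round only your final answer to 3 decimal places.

0.492

After 'present': P(author M) = 0.65·0.7500 / (0.65·0.7500 + 0.4·0.2500) ≈ 0.8298
After 'absent': P(author M) = 0.35·0.8298 / (0.35·0.8298 + 0.6·0.1702) ≈ 0.7398
After 'absent': P(author M) = 0.35·0.7398 / (0.35·0.7398 + 0.6·0.2602) ≈ 0.6239
After 'absent': P(author M) = 0.35·0.6239 / (0.35·0.6239 + 0.6·0.3761) ≈ 0.4918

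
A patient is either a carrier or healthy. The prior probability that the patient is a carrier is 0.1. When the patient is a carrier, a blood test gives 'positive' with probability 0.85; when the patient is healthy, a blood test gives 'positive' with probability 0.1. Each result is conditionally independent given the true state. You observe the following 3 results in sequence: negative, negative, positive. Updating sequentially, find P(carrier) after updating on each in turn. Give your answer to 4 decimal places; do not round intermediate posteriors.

Apply Bayes' rule sequentially, carrying P(carrier) forward.
After 'negative': P(carrier) = 0.15·0.1000 / (0.15·0.1000 + 0.9·0.9000) ≈ 0.0182
After 'negative': P(carrier) = 0.15·0.0182 / (0.15·0.0182 + 0.9·0.9818) ≈ 0.0031
After 'positive': P(carrier) = 0.85·0.0031 / (0.85·0.0031 + 0.1·0.9969) ≈ 0.0256

0.0256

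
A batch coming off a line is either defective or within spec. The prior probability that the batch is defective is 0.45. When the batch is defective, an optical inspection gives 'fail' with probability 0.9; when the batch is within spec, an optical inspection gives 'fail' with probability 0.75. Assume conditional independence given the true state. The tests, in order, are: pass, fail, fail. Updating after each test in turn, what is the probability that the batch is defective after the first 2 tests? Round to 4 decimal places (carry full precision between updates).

After 'pass': P(defective) = 0.1·0.4500 / (0.1·0.4500 + 0.25·0.5500) ≈ 0.2466
After 'fail': P(defective) = 0.9·0.2466 / (0.9·0.2466 + 0.75·0.7534) ≈ 0.2820

0.2820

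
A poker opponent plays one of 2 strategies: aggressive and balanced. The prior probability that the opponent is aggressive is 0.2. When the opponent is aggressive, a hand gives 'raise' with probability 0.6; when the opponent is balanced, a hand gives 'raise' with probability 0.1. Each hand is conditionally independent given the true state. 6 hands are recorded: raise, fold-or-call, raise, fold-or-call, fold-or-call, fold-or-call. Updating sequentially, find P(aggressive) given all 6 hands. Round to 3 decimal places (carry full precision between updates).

0.260

After 'raise': P(aggressive) = 0.6·0.2000 / (0.6·0.2000 + 0.1·0.8000) ≈ 0.6000
After 'fold-or-call': P(aggressive) = 0.4·0.6000 / (0.4·0.6000 + 0.9·0.4000) ≈ 0.4000
After 'raise': P(aggressive) = 0.6·0.4000 / (0.6·0.4000 + 0.1·0.6000) ≈ 0.8000
After 'fold-or-call': P(aggressive) = 0.4·0.8000 / (0.4·0.8000 + 0.9·0.2000) ≈ 0.6400
After 'fold-or-call': P(aggressive) = 0.4·0.6400 / (0.4·0.6400 + 0.9·0.3600) ≈ 0.4414
After 'fold-or-call': P(aggressive) = 0.4·0.4414 / (0.4·0.4414 + 0.9·0.5586) ≈ 0.2599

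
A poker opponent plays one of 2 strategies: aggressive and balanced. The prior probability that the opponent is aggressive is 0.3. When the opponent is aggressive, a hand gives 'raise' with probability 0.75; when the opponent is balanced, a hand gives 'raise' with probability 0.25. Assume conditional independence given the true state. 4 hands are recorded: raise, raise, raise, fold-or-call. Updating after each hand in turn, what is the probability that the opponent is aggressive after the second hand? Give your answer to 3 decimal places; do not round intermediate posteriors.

0.794

After 'raise': P(aggressive) = 0.75·0.3000 / (0.75·0.3000 + 0.25·0.7000) ≈ 0.5625
After 'raise': P(aggressive) = 0.75·0.5625 / (0.75·0.5625 + 0.25·0.4375) ≈ 0.7941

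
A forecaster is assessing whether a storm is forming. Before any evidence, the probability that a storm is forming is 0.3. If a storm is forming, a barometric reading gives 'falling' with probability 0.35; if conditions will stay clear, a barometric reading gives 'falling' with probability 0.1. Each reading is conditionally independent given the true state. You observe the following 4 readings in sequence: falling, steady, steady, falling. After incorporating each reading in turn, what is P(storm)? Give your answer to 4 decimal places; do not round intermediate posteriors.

After 'falling': P(storm) = 0.35·0.3000 / (0.35·0.3000 + 0.1·0.7000) ≈ 0.6000
After 'steady': P(storm) = 0.65·0.6000 / (0.65·0.6000 + 0.9·0.4000) ≈ 0.5200
After 'steady': P(storm) = 0.65·0.5200 / (0.65·0.5200 + 0.9·0.4800) ≈ 0.4390
After 'falling': P(storm) = 0.35·0.4390 / (0.35·0.4390 + 0.1·0.5610) ≈ 0.7325

0.7325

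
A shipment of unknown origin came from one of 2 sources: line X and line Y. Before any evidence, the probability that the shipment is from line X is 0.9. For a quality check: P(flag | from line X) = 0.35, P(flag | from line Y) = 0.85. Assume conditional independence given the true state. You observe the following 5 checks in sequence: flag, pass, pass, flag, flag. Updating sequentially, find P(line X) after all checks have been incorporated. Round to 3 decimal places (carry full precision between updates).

0.922

Each posterior becomes the prior for the next update.
After 'flag': P(line X) = 0.35·0.9000 / (0.35·0.9000 + 0.85·0.1000) ≈ 0.7875
After 'pass': P(line X) = 0.65·0.7875 / (0.65·0.7875 + 0.15·0.2125) ≈ 0.9414
After 'pass': P(line X) = 0.65·0.9414 / (0.65·0.9414 + 0.15·0.0586) ≈ 0.9858
After 'flag': P(line X) = 0.35·0.9858 / (0.35·0.9858 + 0.85·0.0142) ≈ 0.9663
After 'flag': P(line X) = 0.35·0.9663 / (0.35·0.9663 + 0.85·0.0337) ≈ 0.9219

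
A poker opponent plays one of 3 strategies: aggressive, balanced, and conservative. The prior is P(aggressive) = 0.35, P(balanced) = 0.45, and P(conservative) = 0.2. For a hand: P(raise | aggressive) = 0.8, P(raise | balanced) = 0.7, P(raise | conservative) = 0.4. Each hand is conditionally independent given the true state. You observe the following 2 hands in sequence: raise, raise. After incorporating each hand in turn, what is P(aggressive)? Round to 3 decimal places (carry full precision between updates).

Each posterior becomes the prior for the next update.
After 'raise': normaliser = 0.8·0.3500 + 0.7·0.4500 + 0.4·0.2000; P(aggressive) ≈ 0.4148, P(balanced) ≈ 0.4667, P(conservative) ≈ 0.1185
After 'raise': normaliser = 0.8·0.4148 + 0.7·0.4667 + 0.4·0.1185; P(aggressive) ≈ 0.4701, P(balanced) ≈ 0.4627, P(conservative) ≈ 0.0672

0.470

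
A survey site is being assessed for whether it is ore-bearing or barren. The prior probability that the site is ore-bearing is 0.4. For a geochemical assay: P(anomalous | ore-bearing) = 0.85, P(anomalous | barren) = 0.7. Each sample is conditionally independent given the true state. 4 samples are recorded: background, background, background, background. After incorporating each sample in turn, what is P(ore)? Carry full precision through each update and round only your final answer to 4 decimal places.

Apply Bayes' rule sequentially, carrying P(ore) forward.
After 'background': P(ore) = 0.15·0.4000 / (0.15·0.4000 + 0.3·0.6000) ≈ 0.2500
After 'background': P(ore) = 0.15·0.2500 / (0.15·0.2500 + 0.3·0.7500) ≈ 0.1429
After 'background': P(ore) = 0.15·0.1429 / (0.15·0.1429 + 0.3·0.8571) ≈ 0.0769
After 'background': P(ore) = 0.15·0.0769 / (0.15·0.0769 + 0.3·0.9231) ≈ 0.0400

0.0400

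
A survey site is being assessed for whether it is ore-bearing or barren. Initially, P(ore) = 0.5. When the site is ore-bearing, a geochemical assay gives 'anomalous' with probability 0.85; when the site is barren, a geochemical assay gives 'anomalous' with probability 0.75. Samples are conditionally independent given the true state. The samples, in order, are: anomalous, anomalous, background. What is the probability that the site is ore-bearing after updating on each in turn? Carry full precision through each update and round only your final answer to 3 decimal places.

Apply Bayes' rule sequentially, carrying P(ore) forward.
After 'anomalous': P(ore) = 0.85·0.5000 / (0.85·0.5000 + 0.75·0.5000) ≈ 0.5312
After 'anomalous': P(ore) = 0.85·0.5312 / (0.85·0.5312 + 0.75·0.4688) ≈ 0.5623
After 'background': P(ore) = 0.15·0.5623 / (0.15·0.5623 + 0.25·0.4377) ≈ 0.4352

0.435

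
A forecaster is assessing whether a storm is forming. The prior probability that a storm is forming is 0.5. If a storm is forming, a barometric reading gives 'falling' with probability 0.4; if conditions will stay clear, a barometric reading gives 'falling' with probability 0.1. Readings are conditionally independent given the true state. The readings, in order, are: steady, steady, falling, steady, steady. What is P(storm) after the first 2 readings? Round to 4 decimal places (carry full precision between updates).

0.3077

After 'steady': P(storm) = 0.6·0.5000 / (0.6·0.5000 + 0.9·0.5000) ≈ 0.4000
After 'steady': P(storm) = 0.6·0.4000 / (0.6·0.4000 + 0.9·0.6000) ≈ 0.3077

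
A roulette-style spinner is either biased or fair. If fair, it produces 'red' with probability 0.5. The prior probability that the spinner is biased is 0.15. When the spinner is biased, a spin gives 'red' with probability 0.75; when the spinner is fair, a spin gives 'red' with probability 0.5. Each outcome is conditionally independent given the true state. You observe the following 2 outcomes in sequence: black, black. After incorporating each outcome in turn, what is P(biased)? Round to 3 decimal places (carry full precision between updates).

0.042

Apply Bayes' rule sequentially, carrying P(biased) forward.
After 'black': P(biased) = 0.25·0.1500 / (0.25·0.1500 + 0.5·0.8500) ≈ 0.0811
After 'black': P(biased) = 0.25·0.0811 / (0.25·0.0811 + 0.5·0.9189) ≈ 0.0423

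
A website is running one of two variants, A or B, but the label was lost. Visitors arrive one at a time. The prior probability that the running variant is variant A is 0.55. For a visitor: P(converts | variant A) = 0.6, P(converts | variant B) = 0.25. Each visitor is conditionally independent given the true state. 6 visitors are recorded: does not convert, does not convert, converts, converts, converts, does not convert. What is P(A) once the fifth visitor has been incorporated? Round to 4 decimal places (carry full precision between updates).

After 'does not convert': P(A) = 0.4·0.5500 / (0.4·0.5500 + 0.75·0.4500) ≈ 0.3946
After 'does not convert': P(A) = 0.4·0.3946 / (0.4·0.3946 + 0.75·0.6054) ≈ 0.2580
After 'converts': P(A) = 0.6·0.2580 / (0.6·0.2580 + 0.25·0.7420) ≈ 0.4549
After 'converts': P(A) = 0.6·0.4549 / (0.6·0.4549 + 0.25·0.5451) ≈ 0.6669
After 'converts': P(A) = 0.6·0.6669 / (0.6·0.6669 + 0.25·0.3331) ≈ 0.8278

0.8278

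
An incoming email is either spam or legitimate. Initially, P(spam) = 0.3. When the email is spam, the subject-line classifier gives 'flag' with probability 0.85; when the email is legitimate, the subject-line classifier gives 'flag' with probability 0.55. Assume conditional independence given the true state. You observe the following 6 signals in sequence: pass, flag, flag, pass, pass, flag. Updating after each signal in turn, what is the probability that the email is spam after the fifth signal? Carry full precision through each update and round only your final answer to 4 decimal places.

Apply Bayes' rule sequentially, carrying P(spam) forward.
After 'pass': P(spam) = 0.15·0.3000 / (0.15·0.3000 + 0.45·0.7000) ≈ 0.1250
After 'flag': P(spam) = 0.85·0.1250 / (0.85·0.1250 + 0.55·0.8750) ≈ 0.1809
After 'flag': P(spam) = 0.85·0.1809 / (0.85·0.1809 + 0.55·0.8191) ≈ 0.2544
After 'pass': P(spam) = 0.15·0.2544 / (0.15·0.2544 + 0.45·0.7456) ≈ 0.1021
After 'pass': P(spam) = 0.15·0.1021 / (0.15·0.1021 + 0.45·0.8979) ≈ 0.0365

0.0365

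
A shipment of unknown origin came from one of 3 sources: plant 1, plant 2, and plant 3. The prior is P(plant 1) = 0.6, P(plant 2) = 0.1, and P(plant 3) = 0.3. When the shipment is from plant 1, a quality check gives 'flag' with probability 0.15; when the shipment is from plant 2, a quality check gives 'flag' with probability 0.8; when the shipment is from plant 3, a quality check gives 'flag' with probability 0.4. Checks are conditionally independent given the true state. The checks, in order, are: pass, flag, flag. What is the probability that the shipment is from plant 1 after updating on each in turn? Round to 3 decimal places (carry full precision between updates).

After 'pass': normaliser = 0.85·0.6000 + 0.2·0.1000 + 0.6·0.3000; P(plant 1) ≈ 0.7183, P(plant 2) ≈ 0.0282, P(plant 3) ≈ 0.2535
After 'flag': normaliser = 0.15·0.7183 + 0.8·0.0282 + 0.4·0.2535; P(plant 1) ≈ 0.4650, P(plant 2) ≈ 0.0973, P(plant 3) ≈ 0.4377
After 'flag': normaliser = 0.15·0.4650 + 0.8·0.0973 + 0.4·0.4377; P(plant 1) ≈ 0.2162, P(plant 2) ≈ 0.2412, P(plant 3) ≈ 0.5426

0.216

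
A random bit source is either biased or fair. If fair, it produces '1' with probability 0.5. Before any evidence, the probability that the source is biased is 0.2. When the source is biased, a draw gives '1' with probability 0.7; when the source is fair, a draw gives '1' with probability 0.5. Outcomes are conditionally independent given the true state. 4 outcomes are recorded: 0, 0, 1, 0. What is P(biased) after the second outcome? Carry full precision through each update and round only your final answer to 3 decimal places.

After '0': P(biased) = 0.3·0.2000 / (0.3·0.2000 + 0.5·0.8000) ≈ 0.1304
After '0': P(biased) = 0.3·0.1304 / (0.3·0.1304 + 0.5·0.8696) ≈ 0.0826

0.083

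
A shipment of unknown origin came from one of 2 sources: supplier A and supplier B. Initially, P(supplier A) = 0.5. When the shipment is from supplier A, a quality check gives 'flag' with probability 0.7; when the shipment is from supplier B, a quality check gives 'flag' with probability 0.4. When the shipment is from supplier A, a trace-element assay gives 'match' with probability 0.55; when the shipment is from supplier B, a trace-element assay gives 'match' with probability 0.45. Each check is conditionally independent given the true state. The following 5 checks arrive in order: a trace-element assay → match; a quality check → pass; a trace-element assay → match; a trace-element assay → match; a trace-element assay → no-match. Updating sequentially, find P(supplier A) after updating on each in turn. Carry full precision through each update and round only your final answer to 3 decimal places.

0.428

After a trace-element assay='match': P(supplier A) = 0.55·0.5000 / (0.55·0.5000 + 0.45·0.5000) ≈ 0.5500
After a quality check='pass': P(supplier A) = 0.3·0.5500 / (0.3·0.5500 + 0.6·0.4500) ≈ 0.3793
After a trace-element assay='match': P(supplier A) = 0.55·0.3793 / (0.55·0.3793 + 0.45·0.6207) ≈ 0.4276
After a trace-element assay='match': P(supplier A) = 0.55·0.4276 / (0.55·0.4276 + 0.45·0.5724) ≈ 0.4772
After a trace-element assay='no-match': P(supplier A) = 0.45·0.4772 / (0.45·0.4772 + 0.55·0.5228) ≈ 0.4276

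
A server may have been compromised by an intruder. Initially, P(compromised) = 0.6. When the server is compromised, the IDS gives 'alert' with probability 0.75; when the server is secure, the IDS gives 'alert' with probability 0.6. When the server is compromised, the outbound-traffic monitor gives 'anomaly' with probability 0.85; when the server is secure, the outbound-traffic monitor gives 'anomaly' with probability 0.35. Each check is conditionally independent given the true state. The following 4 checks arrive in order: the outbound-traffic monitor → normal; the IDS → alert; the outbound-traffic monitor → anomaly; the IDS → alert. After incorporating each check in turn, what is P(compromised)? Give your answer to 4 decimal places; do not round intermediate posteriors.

After the outbound-traffic monitor='normal': P(compromised) = 0.15·0.6000 / (0.15·0.6000 + 0.65·0.4000) ≈ 0.2571
After the IDS='alert': P(compromised) = 0.75·0.2571 / (0.75·0.2571 + 0.6·0.7429) ≈ 0.3020
After the outbound-traffic monitor='anomaly': P(compromised) = 0.85·0.3020 / (0.85·0.3020 + 0.35·0.6980) ≈ 0.5124
After the IDS='alert': P(compromised) = 0.75·0.5124 / (0.75·0.5124 + 0.6·0.4876) ≈ 0.5678

0.5678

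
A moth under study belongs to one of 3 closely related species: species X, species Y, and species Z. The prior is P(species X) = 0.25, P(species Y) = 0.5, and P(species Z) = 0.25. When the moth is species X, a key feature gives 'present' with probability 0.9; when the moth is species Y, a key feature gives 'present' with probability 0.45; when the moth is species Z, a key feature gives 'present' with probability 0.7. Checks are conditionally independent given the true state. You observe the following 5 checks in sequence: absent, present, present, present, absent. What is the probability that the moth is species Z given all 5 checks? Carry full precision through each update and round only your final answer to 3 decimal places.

0.331

After 'absent': normaliser = 0.1·0.2500 + 0.55·0.5000 + 0.3·0.2500; P(species X) ≈ 0.0667, P(species Y) ≈ 0.7333, P(species Z) ≈ 0.2000
After 'present': normaliser = 0.9·0.0667 + 0.45·0.7333 + 0.7·0.2000; P(species X) ≈ 0.1132, P(species Y) ≈ 0.6226, P(species Z) ≈ 0.2642
After 'present': normaliser = 0.9·0.1132 + 0.45·0.6226 + 0.7·0.2642; P(species X) ≈ 0.1797, P(species Y) ≈ 0.4942, P(species Z) ≈ 0.3261
After 'present': normaliser = 0.9·0.1797 + 0.45·0.4942 + 0.7·0.3261; P(species X) ≈ 0.2641, P(species Y) ≈ 0.3631, P(species Z) ≈ 0.3728
After 'absent': normaliser = 0.1·0.2641 + 0.55·0.3631 + 0.3·0.3728; P(species X) ≈ 0.0781, P(species Y) ≈ 0.5910, P(species Z) ≈ 0.3309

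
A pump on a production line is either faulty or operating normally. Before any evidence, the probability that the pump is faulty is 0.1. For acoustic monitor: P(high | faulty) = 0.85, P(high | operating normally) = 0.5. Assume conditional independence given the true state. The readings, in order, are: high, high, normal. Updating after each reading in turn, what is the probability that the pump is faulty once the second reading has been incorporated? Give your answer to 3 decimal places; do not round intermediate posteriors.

0.243

After 'high': P(faulty) = 0.85·0.1000 / (0.85·0.1000 + 0.5·0.9000) ≈ 0.1589
After 'high': P(faulty) = 0.85·0.1589 / (0.85·0.1589 + 0.5·0.8411) ≈ 0.2431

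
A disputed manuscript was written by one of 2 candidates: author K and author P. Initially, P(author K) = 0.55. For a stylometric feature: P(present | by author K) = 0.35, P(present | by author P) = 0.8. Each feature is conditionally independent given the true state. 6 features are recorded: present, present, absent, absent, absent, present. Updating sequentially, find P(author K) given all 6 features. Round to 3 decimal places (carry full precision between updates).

0.778

After 'present': P(author K) = 0.35·0.5500 / (0.35·0.5500 + 0.8·0.4500) ≈ 0.3484
After 'present': P(author K) = 0.35·0.3484 / (0.35·0.3484 + 0.8·0.6516) ≈ 0.1896
After 'absent': P(author K) = 0.65·0.1896 / (0.65·0.1896 + 0.2·0.8104) ≈ 0.4319
After 'absent': P(author K) = 0.65·0.4319 / (0.65·0.4319 + 0.2·0.5681) ≈ 0.7119
After 'absent': P(author K) = 0.65·0.7119 / (0.65·0.7119 + 0.2·0.2881) ≈ 0.8893
After 'present': P(author K) = 0.35·0.8893 / (0.35·0.8893 + 0.8·0.1107) ≈ 0.7784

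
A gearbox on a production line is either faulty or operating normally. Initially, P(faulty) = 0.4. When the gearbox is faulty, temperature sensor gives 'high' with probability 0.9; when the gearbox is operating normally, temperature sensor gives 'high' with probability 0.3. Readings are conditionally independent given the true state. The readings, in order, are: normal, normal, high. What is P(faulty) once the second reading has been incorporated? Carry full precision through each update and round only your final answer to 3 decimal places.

After 'normal': P(faulty) = 0.1·0.4000 / (0.1·0.4000 + 0.7·0.6000) ≈ 0.0870
After 'normal': P(faulty) = 0.1·0.0870 / (0.1·0.0870 + 0.7·0.9130) ≈ 0.0134

0.013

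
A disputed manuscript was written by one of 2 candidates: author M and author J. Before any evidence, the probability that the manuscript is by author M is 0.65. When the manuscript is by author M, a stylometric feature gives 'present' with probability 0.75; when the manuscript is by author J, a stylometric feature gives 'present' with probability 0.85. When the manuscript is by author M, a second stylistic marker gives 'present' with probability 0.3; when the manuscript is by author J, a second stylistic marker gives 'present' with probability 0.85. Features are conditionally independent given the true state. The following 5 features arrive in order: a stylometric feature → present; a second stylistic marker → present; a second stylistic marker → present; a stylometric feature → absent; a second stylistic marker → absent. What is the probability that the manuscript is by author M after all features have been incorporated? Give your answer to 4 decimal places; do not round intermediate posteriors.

0.6135

After a stylometric feature='present': P(author M) = 0.75·0.6500 / (0.75·0.6500 + 0.85·0.3500) ≈ 0.6210
After a second stylistic marker='present': P(author M) = 0.3·0.6210 / (0.3·0.6210 + 0.85·0.3790) ≈ 0.3664
After a second stylistic marker='present': P(author M) = 0.3·0.3664 / (0.3·0.3664 + 0.85·0.6336) ≈ 0.1695
After a stylometric feature='absent': P(author M) = 0.25·0.1695 / (0.25·0.1695 + 0.15·0.8305) ≈ 0.2538
After a second stylistic marker='absent': P(author M) = 0.7·0.2538 / (0.7·0.2538 + 0.15·0.7462) ≈ 0.6135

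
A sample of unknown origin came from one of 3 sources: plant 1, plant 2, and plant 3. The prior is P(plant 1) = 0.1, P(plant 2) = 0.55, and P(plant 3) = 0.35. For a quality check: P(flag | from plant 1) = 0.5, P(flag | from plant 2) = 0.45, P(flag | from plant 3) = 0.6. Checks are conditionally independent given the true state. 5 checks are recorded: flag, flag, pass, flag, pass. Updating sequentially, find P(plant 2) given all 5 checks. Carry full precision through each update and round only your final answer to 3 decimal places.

0.499

Each posterior becomes the prior for the next update.
After 'flag': normaliser = 0.5·0.1000 + 0.45·0.5500 + 0.6·0.3500; P(plant 1) ≈ 0.0985, P(plant 2) ≈ 0.4877, P(plant 3) ≈ 0.4138
After 'flag': normaliser = 0.5·0.0985 + 0.45·0.4877 + 0.6·0.4138; P(plant 1) ≈ 0.0953, P(plant 2) ≈ 0.4245, P(plant 3) ≈ 0.4802
After 'pass': normaliser = 0.5·0.0953 + 0.55·0.4245 + 0.4·0.4802; P(plant 1) ≈ 0.1007, P(plant 2) ≈ 0.4934, P(plant 3) ≈ 0.4059
After 'flag': normaliser = 0.5·0.1007 + 0.45·0.4934 + 0.6·0.4059; P(plant 1) ≈ 0.0976, P(plant 2) ≈ 0.4303, P(plant 3) ≈ 0.4721
After 'pass': normaliser = 0.5·0.0976 + 0.55·0.4303 + 0.4·0.4721; P(plant 1) ≈ 0.1029, P(plant 2) ≈ 0.4990, P(plant 3) ≈ 0.3981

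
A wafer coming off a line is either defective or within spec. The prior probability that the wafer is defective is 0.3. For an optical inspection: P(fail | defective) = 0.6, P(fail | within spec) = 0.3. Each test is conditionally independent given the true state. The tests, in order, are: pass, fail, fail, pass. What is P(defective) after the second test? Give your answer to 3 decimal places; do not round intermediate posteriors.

Each posterior becomes the prior for the next update.
After 'pass': P(defective) = 0.4·0.3000 / (0.4·0.3000 + 0.7·0.7000) ≈ 0.1967
After 'fail': P(defective) = 0.6·0.1967 / (0.6·0.1967 + 0.3·0.8033) ≈ 0.3288

0.329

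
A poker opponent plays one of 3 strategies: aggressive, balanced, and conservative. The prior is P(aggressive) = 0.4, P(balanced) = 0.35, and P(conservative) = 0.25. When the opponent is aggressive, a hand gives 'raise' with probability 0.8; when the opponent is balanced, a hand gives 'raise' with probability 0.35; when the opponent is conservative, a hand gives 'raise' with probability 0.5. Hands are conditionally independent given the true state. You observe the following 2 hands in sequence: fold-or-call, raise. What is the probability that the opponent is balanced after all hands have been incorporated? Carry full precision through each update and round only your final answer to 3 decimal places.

After 'fold-or-call': normaliser = 0.2·0.4000 + 0.65·0.3500 + 0.5·0.2500; P(aggressive) ≈ 0.1850, P(balanced) ≈ 0.5260, P(conservative) ≈ 0.2890
After 'raise': normaliser = 0.8·0.1850 + 0.35·0.5260 + 0.5·0.2890; P(aggressive) ≈ 0.3105, P(balanced) ≈ 0.3863, P(conservative) ≈ 0.3032

0.386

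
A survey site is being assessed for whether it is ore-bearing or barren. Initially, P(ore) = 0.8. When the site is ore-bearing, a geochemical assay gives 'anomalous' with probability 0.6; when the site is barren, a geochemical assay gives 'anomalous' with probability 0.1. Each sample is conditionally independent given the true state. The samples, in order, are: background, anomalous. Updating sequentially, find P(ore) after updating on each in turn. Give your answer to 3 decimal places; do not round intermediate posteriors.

0.914

Apply Bayes' rule sequentially, carrying P(ore) forward.
After 'background': P(ore) = 0.4·0.8000 / (0.4·0.8000 + 0.9·0.2000) ≈ 0.6400
After 'anomalous': P(ore) = 0.6·0.6400 / (0.6·0.6400 + 0.1·0.3600) ≈ 0.9143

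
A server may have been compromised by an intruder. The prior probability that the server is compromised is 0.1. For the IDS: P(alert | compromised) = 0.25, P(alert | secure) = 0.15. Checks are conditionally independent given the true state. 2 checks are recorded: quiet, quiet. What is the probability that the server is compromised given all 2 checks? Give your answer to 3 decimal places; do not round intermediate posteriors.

0.080

After 'quiet': P(compromised) = 0.75·0.1000 / (0.75·0.1000 + 0.85·0.9000) ≈ 0.0893
After 'quiet': P(compromised) = 0.75·0.0893 / (0.75·0.0893 + 0.85·0.9107) ≈ 0.0796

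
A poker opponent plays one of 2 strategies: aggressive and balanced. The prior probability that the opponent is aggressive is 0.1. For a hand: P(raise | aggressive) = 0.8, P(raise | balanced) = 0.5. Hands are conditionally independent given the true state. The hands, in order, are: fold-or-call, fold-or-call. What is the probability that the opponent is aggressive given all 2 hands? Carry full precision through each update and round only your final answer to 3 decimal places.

0.017

After 'fold-or-call': P(aggressive) = 0.2·0.1000 / (0.2·0.1000 + 0.5·0.9000) ≈ 0.0426
After 'fold-or-call': P(aggressive) = 0.2·0.0426 / (0.2·0.0426 + 0.5·0.9574) ≈ 0.0175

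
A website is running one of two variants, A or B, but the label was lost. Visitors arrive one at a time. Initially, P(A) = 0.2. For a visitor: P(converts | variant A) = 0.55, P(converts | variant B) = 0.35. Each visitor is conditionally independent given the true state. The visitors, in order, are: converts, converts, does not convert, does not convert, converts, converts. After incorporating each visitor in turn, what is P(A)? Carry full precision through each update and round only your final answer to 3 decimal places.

0.422

Each posterior becomes the prior for the next update.
After 'converts': P(A) = 0.55·0.2000 / (0.55·0.2000 + 0.35·0.8000) ≈ 0.2821
After 'converts': P(A) = 0.55·0.2821 / (0.55·0.2821 + 0.35·0.7179) ≈ 0.3817
After 'does not convert': P(A) = 0.45·0.3817 / (0.45·0.3817 + 0.65·0.6183) ≈ 0.2994
After 'does not convert': P(A) = 0.45·0.2994 / (0.45·0.2994 + 0.65·0.7006) ≈ 0.2283
After 'converts': P(A) = 0.55·0.2283 / (0.55·0.2283 + 0.35·0.7717) ≈ 0.3174
After 'converts': P(A) = 0.55·0.3174 / (0.55·0.3174 + 0.35·0.6826) ≈ 0.4222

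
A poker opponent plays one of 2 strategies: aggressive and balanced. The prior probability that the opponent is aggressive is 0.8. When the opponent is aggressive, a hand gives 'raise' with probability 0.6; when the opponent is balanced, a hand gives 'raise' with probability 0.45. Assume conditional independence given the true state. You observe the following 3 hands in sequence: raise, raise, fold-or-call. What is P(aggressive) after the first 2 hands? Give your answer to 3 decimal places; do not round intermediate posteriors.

After 'raise': P(aggressive) = 0.6·0.8000 / (0.6·0.8000 + 0.45·0.2000) ≈ 0.8421
After 'raise': P(aggressive) = 0.6·0.8421 / (0.6·0.8421 + 0.45·0.1579) ≈ 0.8767

0.877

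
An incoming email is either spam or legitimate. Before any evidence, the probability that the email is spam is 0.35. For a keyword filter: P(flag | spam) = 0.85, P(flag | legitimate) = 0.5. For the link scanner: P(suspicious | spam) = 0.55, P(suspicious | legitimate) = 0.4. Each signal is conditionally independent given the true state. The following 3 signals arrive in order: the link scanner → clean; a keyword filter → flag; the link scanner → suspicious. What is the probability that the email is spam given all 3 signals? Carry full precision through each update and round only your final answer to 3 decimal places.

0.486

After the link scanner='clean': P(spam) = 0.45·0.3500 / (0.45·0.3500 + 0.6·0.6500) ≈ 0.2877
After a keyword filter='flag': P(spam) = 0.85·0.2877 / (0.85·0.2877 + 0.5·0.7123) ≈ 0.4071
After the link scanner='suspicious': P(spam) = 0.55·0.4071 / (0.55·0.4071 + 0.4·0.5929) ≈ 0.4856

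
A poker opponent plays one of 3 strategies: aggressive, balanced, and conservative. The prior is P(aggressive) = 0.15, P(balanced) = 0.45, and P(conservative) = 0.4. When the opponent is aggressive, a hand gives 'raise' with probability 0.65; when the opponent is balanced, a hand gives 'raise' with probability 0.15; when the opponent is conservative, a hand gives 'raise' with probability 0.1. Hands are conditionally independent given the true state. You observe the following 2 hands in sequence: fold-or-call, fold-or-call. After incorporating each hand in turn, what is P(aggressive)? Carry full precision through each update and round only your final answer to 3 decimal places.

0.028

Each posterior becomes the prior for the next update.
After 'fold-or-call': normaliser = 0.35·0.1500 + 0.85·0.4500 + 0.9·0.4000; P(aggressive) ≈ 0.0660, P(balanced) ≈ 0.4811, P(conservative) ≈ 0.4528
After 'fold-or-call': normaliser = 0.35·0.0660 + 0.85·0.4811 + 0.9·0.4528; P(aggressive) ≈ 0.0275, P(balanced) ≈ 0.4871, P(conservative) ≈ 0.4854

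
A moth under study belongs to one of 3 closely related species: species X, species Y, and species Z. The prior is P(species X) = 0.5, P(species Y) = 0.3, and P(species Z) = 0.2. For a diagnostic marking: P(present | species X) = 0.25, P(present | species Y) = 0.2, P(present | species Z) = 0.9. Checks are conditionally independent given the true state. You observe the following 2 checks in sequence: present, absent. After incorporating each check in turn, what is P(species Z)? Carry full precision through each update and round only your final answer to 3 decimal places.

After 'present': normaliser = 0.25·0.5000 + 0.2·0.3000 + 0.9·0.2000; P(species X) ≈ 0.3425, P(species Y) ≈ 0.1644, P(species Z) ≈ 0.4932
After 'absent': normaliser = 0.75·0.3425 + 0.8·0.1644 + 0.1·0.4932; P(species X) ≈ 0.5869, P(species Y) ≈ 0.3005, P(species Z) ≈ 0.1127

0.113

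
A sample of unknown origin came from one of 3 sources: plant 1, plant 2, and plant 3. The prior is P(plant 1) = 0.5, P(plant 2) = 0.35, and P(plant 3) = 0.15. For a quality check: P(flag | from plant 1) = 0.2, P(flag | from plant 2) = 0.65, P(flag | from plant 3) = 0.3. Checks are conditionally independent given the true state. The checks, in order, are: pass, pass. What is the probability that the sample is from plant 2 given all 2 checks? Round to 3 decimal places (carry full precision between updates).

After 'pass': normaliser = 0.8·0.5000 + 0.35·0.3500 + 0.7·0.1500; P(plant 1) ≈ 0.6375, P(plant 2) ≈ 0.1952, P(plant 3) ≈ 0.1673
After 'pass': normaliser = 0.8·0.6375 + 0.35·0.1952 + 0.7·0.1673; P(plant 1) ≈ 0.7333, P(plant 2) ≈ 0.0983, P(plant 3) ≈ 0.1684

0.098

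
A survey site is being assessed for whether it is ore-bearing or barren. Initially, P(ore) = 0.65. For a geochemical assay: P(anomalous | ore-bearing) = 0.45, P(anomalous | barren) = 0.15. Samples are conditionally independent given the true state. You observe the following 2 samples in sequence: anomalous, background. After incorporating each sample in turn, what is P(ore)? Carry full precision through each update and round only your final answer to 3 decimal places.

0.783

After 'anomalous': P(ore) = 0.45·0.6500 / (0.45·0.6500 + 0.15·0.3500) ≈ 0.8478
After 'background': P(ore) = 0.55·0.8478 / (0.55·0.8478 + 0.85·0.1522) ≈ 0.7828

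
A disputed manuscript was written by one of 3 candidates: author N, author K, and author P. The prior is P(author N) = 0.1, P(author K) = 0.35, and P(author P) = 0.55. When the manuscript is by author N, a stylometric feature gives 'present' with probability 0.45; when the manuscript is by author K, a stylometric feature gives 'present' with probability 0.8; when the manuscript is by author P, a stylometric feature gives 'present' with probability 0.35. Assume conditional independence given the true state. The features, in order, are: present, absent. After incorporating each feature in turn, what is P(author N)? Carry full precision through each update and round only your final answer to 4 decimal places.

After 'present': normaliser = 0.45·0.1000 + 0.8·0.3500 + 0.35·0.5500; P(author N) ≈ 0.0870, P(author K) ≈ 0.5411, P(author P) ≈ 0.3720
After 'absent': normaliser = 0.55·0.0870 + 0.2·0.5411 + 0.65·0.3720; P(author N) ≈ 0.1202, P(author K) ≈ 0.2720, P(author P) ≈ 0.6078

0.1202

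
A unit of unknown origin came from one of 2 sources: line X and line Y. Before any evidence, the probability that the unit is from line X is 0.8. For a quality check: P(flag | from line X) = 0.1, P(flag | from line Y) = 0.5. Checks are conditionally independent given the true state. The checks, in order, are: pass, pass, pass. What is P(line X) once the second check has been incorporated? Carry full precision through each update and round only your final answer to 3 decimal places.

0.928

Each posterior becomes the prior for the next update.
After 'pass': P(line X) = 0.9·0.8000 / (0.9·0.8000 + 0.5·0.2000) ≈ 0.8780
After 'pass': P(line X) = 0.9·0.8780 / (0.9·0.8780 + 0.5·0.1220) ≈ 0.9284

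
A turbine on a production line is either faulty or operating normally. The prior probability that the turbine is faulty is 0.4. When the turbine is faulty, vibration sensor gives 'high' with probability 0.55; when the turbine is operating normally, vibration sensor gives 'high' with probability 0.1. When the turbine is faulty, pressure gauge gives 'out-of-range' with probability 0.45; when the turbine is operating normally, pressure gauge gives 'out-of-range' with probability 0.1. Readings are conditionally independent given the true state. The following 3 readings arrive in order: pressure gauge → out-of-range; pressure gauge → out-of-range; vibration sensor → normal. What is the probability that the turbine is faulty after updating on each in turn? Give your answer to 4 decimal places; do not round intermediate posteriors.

After pressure gauge='out-of-range': P(faulty) = 0.45·0.4000 / (0.45·0.4000 + 0.1·0.6000) ≈ 0.7500
After pressure gauge='out-of-range': P(faulty) = 0.45·0.7500 / (0.45·0.7500 + 0.1·0.2500) ≈ 0.9310
After vibration sensor='normal': P(faulty) = 0.45·0.9310 / (0.45·0.9310 + 0.9·0.0690) ≈ 0.8710

0.8710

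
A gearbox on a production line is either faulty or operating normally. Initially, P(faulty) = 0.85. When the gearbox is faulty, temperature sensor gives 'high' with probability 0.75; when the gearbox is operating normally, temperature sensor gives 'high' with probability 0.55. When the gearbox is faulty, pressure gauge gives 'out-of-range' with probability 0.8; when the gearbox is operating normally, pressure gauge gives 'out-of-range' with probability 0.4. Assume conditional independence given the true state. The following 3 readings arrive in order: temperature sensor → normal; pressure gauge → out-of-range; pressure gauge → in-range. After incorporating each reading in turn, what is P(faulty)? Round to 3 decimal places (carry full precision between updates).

0.677

After temperature sensor='normal': P(faulty) = 0.25·0.8500 / (0.25·0.8500 + 0.45·0.1500) ≈ 0.7589
After pressure gauge='out-of-range': P(faulty) = 0.8·0.7589 / (0.8·0.7589 + 0.4·0.2411) ≈ 0.8629
After pressure gauge='in-range': P(faulty) = 0.2·0.8629 / (0.2·0.8629 + 0.6·0.1371) ≈ 0.6773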